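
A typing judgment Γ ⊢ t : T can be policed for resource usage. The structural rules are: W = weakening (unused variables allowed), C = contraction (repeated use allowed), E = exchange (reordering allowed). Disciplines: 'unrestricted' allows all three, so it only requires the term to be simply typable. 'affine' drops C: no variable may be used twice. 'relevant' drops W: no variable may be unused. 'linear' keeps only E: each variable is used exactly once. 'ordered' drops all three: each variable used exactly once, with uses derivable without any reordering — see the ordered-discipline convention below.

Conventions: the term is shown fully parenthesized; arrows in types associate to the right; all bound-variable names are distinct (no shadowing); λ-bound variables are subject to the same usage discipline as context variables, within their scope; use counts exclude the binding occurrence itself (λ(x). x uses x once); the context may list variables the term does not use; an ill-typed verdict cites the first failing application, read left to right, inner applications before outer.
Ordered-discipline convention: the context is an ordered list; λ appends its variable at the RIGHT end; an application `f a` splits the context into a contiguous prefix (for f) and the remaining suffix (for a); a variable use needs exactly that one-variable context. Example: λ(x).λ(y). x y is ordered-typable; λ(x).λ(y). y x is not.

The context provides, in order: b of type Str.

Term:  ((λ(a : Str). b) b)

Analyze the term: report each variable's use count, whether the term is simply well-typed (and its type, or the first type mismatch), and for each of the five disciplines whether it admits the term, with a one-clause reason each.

variable uses: b ×2, a (λ-bound) ×0
order of uses: b, b
typing: ✓ — Str
ordered: ✗, needs contraction — b ×2; needs weakening: a unused
linear: ✗, needs contraction — b ×2; needs weakening: a unused
affine: ✗, needs contraction — b ×2
relevant: ✗, needs weakening: a unused
unrestricted: ✓, type-checks (Str) and nothing is barred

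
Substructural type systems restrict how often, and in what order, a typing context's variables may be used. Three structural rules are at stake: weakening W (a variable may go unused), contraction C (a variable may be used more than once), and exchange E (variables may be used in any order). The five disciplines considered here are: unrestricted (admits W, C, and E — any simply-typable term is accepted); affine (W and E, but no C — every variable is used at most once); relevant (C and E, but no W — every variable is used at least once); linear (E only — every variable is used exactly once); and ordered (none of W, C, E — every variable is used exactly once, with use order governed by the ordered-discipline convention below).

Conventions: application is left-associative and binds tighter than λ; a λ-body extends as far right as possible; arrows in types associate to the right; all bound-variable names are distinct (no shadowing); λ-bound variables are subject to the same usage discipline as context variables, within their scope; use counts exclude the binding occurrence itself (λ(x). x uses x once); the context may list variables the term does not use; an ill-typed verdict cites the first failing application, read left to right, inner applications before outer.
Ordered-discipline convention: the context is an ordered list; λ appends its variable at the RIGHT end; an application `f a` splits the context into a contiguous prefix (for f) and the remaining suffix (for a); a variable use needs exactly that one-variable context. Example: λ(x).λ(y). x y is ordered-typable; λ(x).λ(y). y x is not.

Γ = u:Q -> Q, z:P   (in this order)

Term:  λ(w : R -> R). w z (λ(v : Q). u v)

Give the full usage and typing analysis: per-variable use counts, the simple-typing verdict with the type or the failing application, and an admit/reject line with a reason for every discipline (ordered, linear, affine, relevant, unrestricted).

variable uses: u: 1, z: 1, w (λ-bound): 1, v (λ-bound): 1
use order (left to right): w, z, u, v
typing: ill-typed: argument of type P where R is required
ordered ✗ (not simply typable)
linear ✗ (fails simple typing)
affine ✗ (a type mismatch blocks all five)
relevant ✗ (the type mismatch rejects it)
unrestricted ✗ (not simply typable)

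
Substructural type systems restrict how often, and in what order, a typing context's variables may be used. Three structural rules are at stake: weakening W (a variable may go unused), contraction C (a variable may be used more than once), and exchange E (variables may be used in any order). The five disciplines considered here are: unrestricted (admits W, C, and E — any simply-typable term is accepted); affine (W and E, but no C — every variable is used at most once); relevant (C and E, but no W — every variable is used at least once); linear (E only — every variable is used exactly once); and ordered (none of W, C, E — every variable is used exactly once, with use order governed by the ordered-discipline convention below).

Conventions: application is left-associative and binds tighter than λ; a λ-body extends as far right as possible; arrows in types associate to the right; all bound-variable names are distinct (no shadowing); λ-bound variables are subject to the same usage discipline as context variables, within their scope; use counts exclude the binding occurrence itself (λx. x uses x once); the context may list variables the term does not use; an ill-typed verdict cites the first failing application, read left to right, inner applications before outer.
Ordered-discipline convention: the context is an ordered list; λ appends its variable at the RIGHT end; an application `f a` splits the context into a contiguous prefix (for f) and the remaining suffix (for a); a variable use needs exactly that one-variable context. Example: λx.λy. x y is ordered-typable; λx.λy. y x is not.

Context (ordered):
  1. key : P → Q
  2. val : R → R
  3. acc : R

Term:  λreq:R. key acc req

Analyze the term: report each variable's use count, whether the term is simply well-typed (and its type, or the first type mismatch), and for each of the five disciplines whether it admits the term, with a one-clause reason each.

variable uses: key: 1×, val: 0×, acc: 1×, req (λ-bound): 1×
order of uses: key, acc, req
typing: ill-typed: a function awaiting P gets R
ordered: ✗, a type mismatch blocks all five
linear: ✗, the type mismatch rejects it
affine: ✗, not simply typable
relevant: ✗, fails simple typing
unrestricted: ✗, a type mismatch blocks all five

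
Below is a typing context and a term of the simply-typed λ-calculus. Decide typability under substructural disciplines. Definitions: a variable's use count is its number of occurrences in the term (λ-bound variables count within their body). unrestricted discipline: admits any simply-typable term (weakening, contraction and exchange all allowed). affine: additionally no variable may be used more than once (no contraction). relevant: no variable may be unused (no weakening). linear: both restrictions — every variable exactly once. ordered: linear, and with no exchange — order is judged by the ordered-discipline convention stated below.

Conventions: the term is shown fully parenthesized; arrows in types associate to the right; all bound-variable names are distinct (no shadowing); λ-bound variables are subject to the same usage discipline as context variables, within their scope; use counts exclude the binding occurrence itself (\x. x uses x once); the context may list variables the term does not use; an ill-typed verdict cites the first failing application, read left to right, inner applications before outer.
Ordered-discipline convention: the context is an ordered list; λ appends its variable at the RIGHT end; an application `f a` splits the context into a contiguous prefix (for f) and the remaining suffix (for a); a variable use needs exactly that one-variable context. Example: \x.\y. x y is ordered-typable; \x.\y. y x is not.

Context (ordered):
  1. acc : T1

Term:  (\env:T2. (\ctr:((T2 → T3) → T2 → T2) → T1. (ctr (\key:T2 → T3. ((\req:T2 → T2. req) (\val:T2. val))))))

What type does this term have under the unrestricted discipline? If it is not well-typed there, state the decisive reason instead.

term : T2 → (((T2 → T3) → T2 → T2) → T1) → T1
variable uses: acc: 0×, env (bound): 0×, ctr (bound): 1×, key (bound): 0×, req (bound): 1×, val (bound): 1×
use order (left to right): ctr, req, val
typing: the term checks, with type T2 → (((T2 → T3) → T2 → T2) → T1) → T1
summary: ordered ✗ | linear ✗ | affine ✓ | relevant ✗ | unrestricted ✓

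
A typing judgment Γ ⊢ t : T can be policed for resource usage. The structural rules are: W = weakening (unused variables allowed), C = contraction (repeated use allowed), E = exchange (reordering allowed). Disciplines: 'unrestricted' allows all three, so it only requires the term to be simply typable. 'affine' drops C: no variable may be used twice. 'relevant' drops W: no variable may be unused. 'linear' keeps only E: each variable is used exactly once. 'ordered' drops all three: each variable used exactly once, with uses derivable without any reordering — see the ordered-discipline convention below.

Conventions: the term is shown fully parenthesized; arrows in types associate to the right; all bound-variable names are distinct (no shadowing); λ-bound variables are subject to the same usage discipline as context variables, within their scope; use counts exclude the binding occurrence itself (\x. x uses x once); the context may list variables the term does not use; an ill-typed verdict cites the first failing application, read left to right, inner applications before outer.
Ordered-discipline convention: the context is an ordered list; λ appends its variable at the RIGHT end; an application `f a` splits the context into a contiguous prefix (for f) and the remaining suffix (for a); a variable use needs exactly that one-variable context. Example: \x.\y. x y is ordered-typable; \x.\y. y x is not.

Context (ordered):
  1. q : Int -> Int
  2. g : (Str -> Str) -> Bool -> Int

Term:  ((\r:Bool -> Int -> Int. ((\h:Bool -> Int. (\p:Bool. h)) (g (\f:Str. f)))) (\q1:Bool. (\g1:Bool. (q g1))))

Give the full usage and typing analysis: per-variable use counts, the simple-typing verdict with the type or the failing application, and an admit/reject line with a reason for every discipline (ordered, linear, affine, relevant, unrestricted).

usage: q=1, g=1, r (λ-bound)=0, h (λ-bound)=1, p (λ-bound)=0, f (λ-bound)=1, q1 (λ-bound)=0, g1 (λ-bound)=1
use order (left to right): h, g, f, q, g1
typing: ill-typed: a function awaiting Int gets Bool
ordered ✗ (not simply typable)
linear ✗ (fails simple typing)
affine ✗ (a type mismatch blocks all five)
relevant ✗ (the type mismatch rejects it)
unrestricted ✗ (not simply typable)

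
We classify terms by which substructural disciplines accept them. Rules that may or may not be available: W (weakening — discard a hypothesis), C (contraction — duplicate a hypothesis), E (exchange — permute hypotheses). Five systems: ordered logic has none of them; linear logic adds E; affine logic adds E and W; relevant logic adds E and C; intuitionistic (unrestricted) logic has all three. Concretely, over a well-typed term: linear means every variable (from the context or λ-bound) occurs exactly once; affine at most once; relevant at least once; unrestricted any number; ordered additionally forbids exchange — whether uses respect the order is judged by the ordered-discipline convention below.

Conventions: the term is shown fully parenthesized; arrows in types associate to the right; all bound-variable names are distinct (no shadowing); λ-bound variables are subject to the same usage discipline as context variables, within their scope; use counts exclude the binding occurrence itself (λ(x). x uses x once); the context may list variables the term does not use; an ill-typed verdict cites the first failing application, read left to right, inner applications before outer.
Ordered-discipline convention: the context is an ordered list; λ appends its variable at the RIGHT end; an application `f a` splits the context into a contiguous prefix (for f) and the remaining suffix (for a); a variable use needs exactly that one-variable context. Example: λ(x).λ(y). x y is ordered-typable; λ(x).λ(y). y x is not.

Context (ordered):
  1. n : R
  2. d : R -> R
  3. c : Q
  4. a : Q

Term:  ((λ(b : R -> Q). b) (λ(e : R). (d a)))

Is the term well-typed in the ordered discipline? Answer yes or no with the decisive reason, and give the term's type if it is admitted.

no — a type mismatch blocks all five
use counts: n=0; d=1; c=0; a=1; b [bound]=1; e [bound]=0
uses in reading order: b, d, a
typing: ill-typed: an argument Q mismatches the expected R
all disciplines: ordered ✗, linear ✗, affine ✗, relevant ✗, unrestricted ✗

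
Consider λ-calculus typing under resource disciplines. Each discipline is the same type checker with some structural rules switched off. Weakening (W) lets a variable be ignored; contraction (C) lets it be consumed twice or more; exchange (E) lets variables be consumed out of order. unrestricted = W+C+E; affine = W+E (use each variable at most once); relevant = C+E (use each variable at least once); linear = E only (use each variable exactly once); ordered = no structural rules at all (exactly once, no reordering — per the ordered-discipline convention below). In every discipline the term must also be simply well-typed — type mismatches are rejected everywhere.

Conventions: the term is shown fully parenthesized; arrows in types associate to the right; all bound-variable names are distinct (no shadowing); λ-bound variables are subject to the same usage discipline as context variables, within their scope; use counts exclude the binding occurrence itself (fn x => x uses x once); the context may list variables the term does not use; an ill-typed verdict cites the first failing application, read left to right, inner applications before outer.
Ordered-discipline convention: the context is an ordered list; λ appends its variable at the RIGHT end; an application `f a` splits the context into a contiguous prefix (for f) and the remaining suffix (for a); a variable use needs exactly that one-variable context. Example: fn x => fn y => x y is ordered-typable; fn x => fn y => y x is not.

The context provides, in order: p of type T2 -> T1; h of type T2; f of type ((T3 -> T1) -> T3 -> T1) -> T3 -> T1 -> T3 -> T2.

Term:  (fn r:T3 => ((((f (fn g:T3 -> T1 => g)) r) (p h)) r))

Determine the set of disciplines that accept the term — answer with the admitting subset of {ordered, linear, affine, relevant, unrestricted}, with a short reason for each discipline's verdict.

admitted in: relevant, unrestricted
variable uses: p ×1, h ×1, f ×1, r (bound) ×2, g (bound) ×1
use order (left to right): f, g, r, p, h, r
typing: ✓ — T3 -> T2
ordered: ✗, r ×2 used more than once (contraction)
linear: ✗, r ×2 used more than once (contraction)
affine: ✗, r ×2 used more than once (contraction)
relevant: ✓, p, h, f, r, g: all used, weakening unneeded
unrestricted: ✓, type-checks (T3 -> T2) and nothing is barred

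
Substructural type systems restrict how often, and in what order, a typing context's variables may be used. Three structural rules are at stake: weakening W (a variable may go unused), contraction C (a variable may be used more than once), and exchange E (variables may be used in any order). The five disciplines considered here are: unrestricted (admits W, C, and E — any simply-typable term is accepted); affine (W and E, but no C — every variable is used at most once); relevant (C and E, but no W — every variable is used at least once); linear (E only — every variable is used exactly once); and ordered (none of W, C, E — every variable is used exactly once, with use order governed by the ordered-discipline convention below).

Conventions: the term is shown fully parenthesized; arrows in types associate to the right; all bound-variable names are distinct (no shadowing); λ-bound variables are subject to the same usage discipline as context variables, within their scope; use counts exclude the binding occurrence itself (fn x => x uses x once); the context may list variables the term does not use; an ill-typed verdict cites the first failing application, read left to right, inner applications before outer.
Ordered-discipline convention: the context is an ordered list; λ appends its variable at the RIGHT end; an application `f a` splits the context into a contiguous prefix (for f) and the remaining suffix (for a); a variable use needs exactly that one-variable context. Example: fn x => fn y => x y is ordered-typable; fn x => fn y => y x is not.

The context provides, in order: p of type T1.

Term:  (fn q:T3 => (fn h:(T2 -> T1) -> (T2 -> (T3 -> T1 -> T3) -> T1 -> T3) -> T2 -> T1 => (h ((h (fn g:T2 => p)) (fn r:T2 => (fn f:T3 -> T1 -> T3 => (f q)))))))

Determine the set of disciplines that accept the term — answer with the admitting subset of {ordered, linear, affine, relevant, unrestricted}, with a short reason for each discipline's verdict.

accepted by: unrestricted
variable uses: p: 1; q (λ-bound): 1; h (λ-bound): 2; g (λ-bound): 0; r (λ-bound): 0; f (λ-bound): 1
uses in reading order: h, h, p, f, q
typing: well-typed at T3 -> ((T2 -> T1) -> (T2 -> (T3 -> T1 -> T3) -> T1 -> T3) -> T2 -> T1) -> (T2 -> (T3 -> T1 -> T3) -> T1 -> T3) -> T2 -> T1
ordered: ✗ — needs contraction — h ×2; unused: g, r — weakening required
linear: ✗ — needs contraction — h ×2; unused: g, r — weakening required
affine: ✗ — needs contraction — h ×2
relevant: ✗ — unused: g, r — weakening required
unrestricted: ✓ — typability at T3 -> ((T2 -> T1) -> (T2 -> (T3 -> T1 -> T3) -> T1 -> T3) -> T2 -> T1) -> (T2 -> (T3 -> T1 -> T3) -> T1 -> T3) -> T2 -> T1 is all that's needed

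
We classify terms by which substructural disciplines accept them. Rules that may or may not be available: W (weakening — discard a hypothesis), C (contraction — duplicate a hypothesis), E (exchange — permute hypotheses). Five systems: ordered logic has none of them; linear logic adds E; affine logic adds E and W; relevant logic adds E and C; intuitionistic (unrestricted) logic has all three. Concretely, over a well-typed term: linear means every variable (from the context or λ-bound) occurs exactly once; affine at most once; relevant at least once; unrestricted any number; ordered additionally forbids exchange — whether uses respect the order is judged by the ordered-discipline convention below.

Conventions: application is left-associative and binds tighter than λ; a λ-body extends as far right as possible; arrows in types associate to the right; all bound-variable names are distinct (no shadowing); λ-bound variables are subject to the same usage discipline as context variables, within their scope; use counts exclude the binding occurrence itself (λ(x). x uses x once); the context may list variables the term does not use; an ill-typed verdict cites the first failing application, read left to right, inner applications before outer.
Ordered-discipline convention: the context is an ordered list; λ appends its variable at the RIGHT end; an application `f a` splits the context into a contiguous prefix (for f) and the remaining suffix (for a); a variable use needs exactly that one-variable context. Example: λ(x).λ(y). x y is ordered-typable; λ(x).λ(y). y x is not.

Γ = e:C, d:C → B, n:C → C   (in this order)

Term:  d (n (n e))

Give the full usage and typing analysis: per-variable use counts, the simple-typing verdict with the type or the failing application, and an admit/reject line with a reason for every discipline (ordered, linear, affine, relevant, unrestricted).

usage: e=1; d=1; n=2
order of uses: d, n, n, e
typing: the term checks, with type B
ordered: ✗ — uses contraction: n ×2
linear: ✗ — uses contraction: n ×2
affine: ✗ — uses contraction: n ×2
relevant: ✓ — none of e, d, n goes unused
unrestricted: ✓ — type-checks (B) and nothing is barred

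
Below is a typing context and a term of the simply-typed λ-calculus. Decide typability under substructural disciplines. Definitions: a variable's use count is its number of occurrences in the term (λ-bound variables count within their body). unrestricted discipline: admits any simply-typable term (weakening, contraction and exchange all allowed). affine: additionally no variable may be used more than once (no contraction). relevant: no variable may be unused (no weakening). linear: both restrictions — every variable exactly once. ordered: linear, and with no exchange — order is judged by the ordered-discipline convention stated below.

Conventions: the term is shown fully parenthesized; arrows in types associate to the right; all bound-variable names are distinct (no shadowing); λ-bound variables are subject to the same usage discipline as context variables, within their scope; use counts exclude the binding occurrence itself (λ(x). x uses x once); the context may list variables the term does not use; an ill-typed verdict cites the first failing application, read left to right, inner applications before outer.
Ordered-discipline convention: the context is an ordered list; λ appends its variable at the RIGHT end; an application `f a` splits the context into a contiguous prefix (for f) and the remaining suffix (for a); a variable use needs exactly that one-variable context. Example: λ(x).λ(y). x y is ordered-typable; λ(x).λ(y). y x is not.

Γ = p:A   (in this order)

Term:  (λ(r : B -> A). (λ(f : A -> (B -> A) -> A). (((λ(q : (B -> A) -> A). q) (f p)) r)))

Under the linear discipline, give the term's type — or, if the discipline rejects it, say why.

term : (B -> A) -> (A -> (B -> A) -> A) -> A
variable uses: p: 1, r [bound]: 1, f [bound]: 1, q [bound]: 1
uses in reading order: q, f, p, r
typing: well-typed at (B -> A) -> (A -> (B -> A) -> A) -> A
all disciplines: ordered ✗ | linear ✓ | affine ✓ | relevant ✓ | unrestricted ✓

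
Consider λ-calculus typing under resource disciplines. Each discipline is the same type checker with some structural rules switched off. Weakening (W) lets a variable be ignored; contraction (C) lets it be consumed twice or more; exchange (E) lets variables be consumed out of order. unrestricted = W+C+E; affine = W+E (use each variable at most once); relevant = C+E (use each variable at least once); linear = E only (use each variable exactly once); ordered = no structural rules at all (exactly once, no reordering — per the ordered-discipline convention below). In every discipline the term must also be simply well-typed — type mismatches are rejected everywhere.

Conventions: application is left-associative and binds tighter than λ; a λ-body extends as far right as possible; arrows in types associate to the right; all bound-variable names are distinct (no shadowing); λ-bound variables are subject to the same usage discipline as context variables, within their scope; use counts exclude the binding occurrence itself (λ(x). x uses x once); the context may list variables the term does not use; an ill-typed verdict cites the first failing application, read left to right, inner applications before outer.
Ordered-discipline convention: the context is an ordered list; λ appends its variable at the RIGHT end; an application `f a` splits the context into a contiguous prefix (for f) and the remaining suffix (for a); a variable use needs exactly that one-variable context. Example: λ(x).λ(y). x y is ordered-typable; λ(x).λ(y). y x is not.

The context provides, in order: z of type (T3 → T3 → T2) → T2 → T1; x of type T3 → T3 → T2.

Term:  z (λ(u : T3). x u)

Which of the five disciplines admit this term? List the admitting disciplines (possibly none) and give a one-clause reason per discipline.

admitted in: ordered, linear, affine, relevant, unrestricted
usage: z=1; x=1; u (bound)=1
use order (left to right): z, x, u
typing: well-typed — term : T2 → T1
ordered: ✓, z, x, u: once each, no exchange needed
linear: ✓, single use per variable (z, x, u)
affine: ✓, none of z, x, u used more than once
relevant: ✓, at least one use each (z, x, u)
unrestricted: ✓, well-typed at T2 → T1; no restrictions here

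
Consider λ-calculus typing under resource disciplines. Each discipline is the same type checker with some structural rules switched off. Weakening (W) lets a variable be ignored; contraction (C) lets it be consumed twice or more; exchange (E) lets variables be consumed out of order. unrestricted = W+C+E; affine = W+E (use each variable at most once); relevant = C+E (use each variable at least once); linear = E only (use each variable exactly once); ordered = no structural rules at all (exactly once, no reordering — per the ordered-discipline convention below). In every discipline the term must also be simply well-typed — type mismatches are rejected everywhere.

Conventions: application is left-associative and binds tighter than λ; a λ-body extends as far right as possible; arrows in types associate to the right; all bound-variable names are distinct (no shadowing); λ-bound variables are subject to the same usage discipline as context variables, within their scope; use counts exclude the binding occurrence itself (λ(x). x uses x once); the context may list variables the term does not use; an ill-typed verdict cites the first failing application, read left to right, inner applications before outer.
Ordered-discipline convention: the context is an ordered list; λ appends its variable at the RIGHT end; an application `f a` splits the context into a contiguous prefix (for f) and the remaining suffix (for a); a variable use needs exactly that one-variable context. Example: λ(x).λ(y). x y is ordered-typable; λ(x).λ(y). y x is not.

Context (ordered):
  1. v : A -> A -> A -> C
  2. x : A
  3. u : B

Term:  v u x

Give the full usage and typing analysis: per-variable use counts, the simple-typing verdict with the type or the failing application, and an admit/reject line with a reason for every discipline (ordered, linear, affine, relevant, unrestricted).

usage: v ×1, x ×1, u ×1
uses in reading order: v, u, x
typing: ill-typed: an argument B mismatches the expected A
ordered ✗ (not simply typable)
linear ✗ (fails simple typing)
affine ✗ (a type mismatch blocks all five)
relevant ✗ (the type mismatch rejects it)
unrestricted ✗ (not simply typable)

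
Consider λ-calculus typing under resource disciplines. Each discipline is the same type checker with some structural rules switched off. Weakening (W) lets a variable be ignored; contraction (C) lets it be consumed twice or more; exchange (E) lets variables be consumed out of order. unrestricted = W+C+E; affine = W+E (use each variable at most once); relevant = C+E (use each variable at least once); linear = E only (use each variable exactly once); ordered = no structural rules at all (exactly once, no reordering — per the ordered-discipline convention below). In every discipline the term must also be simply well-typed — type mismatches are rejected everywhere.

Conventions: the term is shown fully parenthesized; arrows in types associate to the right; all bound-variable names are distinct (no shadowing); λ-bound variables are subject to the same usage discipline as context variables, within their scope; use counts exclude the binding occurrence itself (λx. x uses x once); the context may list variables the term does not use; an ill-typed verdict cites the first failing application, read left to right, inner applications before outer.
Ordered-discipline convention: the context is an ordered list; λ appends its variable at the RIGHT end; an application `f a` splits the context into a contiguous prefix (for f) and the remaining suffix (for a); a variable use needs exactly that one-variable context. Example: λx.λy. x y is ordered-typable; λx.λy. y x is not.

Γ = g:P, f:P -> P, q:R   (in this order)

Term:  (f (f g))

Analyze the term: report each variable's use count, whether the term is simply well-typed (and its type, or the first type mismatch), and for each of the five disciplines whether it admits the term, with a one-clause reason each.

variable uses: g ×1, f ×2, q ×0
use order (left to right): f, f, g
typing: well-typed at P
ordered: ✗, repeated use of f ×2; needs weakening: q unused
linear: ✗, repeated use of f ×2; needs weakening: q unused
affine: ✗, repeated use of f ×2
relevant: ✗, needs weakening: q unused
unrestricted: ✓, simply typable at P; W, C, E all held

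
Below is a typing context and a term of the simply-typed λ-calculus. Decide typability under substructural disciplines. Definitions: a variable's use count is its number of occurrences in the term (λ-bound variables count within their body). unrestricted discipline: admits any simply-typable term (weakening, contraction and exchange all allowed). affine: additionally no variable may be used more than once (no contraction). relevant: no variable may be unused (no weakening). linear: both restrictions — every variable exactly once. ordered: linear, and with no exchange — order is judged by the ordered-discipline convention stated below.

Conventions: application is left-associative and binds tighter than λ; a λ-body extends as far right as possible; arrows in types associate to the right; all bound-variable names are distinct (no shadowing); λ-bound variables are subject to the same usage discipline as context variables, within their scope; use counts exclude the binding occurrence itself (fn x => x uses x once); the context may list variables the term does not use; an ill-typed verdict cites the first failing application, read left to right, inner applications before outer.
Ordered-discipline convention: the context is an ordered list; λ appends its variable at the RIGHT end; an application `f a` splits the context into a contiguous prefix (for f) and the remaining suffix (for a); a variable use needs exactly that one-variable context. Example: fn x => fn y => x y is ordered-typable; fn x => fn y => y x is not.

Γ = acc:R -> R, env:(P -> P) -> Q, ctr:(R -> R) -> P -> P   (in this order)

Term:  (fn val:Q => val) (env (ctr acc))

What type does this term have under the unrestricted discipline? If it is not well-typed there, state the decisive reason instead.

term : Q
usage: acc=1, env=1, ctr=1, val [bound]=1
uses in reading order: val, env, ctr, acc
typing: well-typed at Q
across the five disciplines: ordered ✗; linear ✓; affine ✓; relevant ✓; unrestricted ✓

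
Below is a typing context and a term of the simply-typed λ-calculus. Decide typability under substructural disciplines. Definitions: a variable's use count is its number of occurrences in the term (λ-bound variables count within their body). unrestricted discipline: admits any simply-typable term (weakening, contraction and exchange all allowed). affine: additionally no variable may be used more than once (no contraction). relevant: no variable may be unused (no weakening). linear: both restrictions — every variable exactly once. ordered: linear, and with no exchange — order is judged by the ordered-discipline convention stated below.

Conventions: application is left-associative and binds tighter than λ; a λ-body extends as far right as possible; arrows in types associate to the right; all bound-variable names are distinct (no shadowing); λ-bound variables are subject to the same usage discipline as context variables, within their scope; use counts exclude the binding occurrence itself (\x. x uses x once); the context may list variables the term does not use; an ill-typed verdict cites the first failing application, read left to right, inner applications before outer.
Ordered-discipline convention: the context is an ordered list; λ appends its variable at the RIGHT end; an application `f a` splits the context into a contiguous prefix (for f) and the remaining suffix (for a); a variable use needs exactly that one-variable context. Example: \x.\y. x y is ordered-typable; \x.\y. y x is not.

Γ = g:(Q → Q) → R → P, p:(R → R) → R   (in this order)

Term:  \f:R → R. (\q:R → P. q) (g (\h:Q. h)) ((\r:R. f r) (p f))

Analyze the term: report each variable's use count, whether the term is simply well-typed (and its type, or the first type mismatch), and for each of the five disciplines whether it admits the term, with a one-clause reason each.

usage: g ×1, p ×1, f (bound) ×2, q (bound) ×1, h (bound) ×1, r (bound) ×1
left-to-right use order: q, g, h, f, r, p, f
typing: well-typed at (R → R) → P
ordered: ✗, f ×2 used more than once (contraction)
linear: ✗, f ×2 used more than once (contraction)
affine: ✗, f ×2 used more than once (contraction)
relevant: ✓, at least one use each (g, p, f, q, h, r)
unrestricted: ✓, well-typed at (R → R) → P; no restrictions here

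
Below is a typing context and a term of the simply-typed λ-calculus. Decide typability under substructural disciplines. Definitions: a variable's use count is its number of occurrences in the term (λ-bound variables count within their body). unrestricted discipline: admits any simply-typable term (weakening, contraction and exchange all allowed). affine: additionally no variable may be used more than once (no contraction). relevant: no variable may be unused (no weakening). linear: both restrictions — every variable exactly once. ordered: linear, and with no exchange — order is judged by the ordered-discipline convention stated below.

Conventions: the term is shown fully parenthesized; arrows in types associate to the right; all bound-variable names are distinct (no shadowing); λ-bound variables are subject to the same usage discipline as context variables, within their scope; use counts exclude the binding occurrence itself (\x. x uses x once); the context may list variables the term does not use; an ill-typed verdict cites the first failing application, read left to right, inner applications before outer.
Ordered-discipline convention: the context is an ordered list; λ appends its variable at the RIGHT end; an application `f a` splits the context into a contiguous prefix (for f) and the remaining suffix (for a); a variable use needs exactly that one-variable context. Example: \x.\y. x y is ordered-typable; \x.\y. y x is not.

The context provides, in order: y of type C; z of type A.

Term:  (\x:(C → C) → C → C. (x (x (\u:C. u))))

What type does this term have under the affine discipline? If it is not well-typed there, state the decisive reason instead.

not well-typed under affine — x ×2 used more than once (contraction)
usage: y ×0; z ×0; x (λ-bound) ×2; u (λ-bound) ×1
order of uses: x, x, u
typing: ✓ — ((C → C) → C → C) → C → C
across the five disciplines: ordered ✗ | linear ✗ | affine ✗ | relevant ✗ | unrestricted ✓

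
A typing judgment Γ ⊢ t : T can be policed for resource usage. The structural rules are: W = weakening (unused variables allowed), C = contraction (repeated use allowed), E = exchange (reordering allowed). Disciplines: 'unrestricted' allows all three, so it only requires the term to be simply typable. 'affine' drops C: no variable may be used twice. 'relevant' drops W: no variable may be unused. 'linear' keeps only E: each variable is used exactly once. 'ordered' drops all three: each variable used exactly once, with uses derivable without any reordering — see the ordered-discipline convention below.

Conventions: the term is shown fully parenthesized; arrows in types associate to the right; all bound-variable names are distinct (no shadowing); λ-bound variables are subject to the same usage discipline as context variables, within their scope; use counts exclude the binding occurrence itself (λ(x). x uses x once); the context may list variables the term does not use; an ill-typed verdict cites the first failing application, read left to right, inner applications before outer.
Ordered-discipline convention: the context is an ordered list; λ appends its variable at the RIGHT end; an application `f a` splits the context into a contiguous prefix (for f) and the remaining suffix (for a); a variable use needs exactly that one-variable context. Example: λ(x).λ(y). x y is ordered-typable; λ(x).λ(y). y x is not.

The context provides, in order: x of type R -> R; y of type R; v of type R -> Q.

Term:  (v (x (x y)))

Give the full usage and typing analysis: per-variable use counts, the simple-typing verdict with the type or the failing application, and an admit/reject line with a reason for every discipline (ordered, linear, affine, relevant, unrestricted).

use counts: x: 2; y: 1; v: 1
uses in reading order: v, x, x, y
typing: well-typed — term : Q
ordered ✗ (needs contraction — x ×2)
linear ✗ (needs contraction — x ×2)
affine ✗ (needs contraction — x ×2)
relevant ✓ (x, y, v: all used, weakening unneeded)
unrestricted ✓ (type-checks (Q) and nothing is barred)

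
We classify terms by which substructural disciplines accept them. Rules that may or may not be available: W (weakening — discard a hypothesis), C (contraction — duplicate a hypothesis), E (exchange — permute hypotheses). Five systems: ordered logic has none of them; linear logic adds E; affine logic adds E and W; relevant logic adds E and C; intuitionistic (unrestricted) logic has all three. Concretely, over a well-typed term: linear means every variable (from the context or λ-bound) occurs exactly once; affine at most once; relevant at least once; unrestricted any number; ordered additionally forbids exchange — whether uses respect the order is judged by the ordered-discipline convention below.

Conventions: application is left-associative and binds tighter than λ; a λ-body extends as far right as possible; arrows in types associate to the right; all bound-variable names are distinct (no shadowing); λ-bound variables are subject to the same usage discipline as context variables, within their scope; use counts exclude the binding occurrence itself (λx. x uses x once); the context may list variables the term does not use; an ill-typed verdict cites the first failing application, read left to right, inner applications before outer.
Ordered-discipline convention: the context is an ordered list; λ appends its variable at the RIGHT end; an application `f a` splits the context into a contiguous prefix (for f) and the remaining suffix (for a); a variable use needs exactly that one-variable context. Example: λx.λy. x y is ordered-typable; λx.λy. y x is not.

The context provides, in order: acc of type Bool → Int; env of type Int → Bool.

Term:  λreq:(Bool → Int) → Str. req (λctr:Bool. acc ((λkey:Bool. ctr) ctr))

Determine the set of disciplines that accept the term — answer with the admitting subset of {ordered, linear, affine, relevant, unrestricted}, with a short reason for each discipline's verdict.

accepted by: unrestricted
counts: acc: 1×, env: 0×, req [bound]: 1×, ctr [bound]: 2×, key [bound]: 0×
order of uses: req, acc, ctr, ctr
typing: well-typed at ((Bool → Int) → Str) → Str
ordered: ✗, repeated use of ctr ×2; env, key never used (weakening)
linear: ✗, repeated use of ctr ×2; env, key never used (weakening)
affine: ✗, repeated use of ctr ×2
relevant: ✗, env, key never used (weakening)
unrestricted: ✓, simply typable at ((Bool → Int) → Str) → Str; W, C, E all held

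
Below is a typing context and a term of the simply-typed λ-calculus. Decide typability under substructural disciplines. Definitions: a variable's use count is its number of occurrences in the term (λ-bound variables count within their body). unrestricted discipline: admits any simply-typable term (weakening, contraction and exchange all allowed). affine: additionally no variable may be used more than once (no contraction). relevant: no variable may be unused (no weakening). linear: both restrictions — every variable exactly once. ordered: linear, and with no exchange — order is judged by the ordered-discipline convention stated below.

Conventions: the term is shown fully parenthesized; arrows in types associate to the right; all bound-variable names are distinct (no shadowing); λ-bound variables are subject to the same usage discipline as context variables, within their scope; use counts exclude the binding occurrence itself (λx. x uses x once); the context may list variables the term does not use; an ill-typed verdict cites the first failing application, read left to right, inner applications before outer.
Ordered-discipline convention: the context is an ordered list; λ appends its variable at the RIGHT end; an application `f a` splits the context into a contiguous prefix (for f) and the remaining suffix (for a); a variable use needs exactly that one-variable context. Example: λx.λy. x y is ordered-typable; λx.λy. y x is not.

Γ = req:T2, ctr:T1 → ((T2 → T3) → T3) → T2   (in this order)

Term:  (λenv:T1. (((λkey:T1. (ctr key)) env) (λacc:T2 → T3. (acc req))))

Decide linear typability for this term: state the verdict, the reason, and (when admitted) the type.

yes — exactly-once usage across req, ctr, env, key, acc; term : T1 → T2
usage: req: 1, ctr: 1, env (bound): 1, key (bound): 1, acc (bound): 1
left-to-right use order: ctr, key, env, acc, req
typing: ✓ — T1 → T2
across the five disciplines: ordered ✗ | linear ✓ | affine ✓ | relevant ✓ | unrestricted ✓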